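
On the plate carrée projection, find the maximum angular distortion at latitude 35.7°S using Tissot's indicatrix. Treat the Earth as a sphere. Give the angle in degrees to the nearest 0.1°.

11.9°

In the plate carrée (x = Rλ, y = Rφ), meridians are true-scale (h = 1) and parallels are stretched by k = sec φ.
At 35.7°: h = 1.000, k = 1.231; principal scales a = 1.231, b = 1.000.
sin(ω/2) = (a − b)/(a + b) = 0.2314/2.231 = 0.1037, so ω = 2 arcsin(0.1037) ≈ 11.9°.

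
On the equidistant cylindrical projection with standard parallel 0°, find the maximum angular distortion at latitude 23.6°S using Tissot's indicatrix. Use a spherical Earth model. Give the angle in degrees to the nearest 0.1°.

In the plate carrée (x = Rλ, y = Rφ), meridians are true-scale (h = 1) and parallels are stretched by k = sec φ.
At 23.6°: h = 1.000, k = 1.091; principal scales a = 1.091, b = 1.000.
sin(ω/2) = (a − b)/(a + b) = 0.09127/2.091 = 0.04364, so ω = 2 arcsin(0.04364) ≈ 5.0°.

5.0°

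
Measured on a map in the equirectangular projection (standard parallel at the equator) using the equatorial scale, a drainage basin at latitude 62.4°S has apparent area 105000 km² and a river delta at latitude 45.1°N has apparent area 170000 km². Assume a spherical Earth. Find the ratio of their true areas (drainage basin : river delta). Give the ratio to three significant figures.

0.405

On the plate carrée, areal scale = h·k = 1 × sec φ, so true area = apparent × cos φ.
True area of drainage basin: 105000 × cos(62.4°) = 105000 × 0.4633 = 48650 km².
True area of river delta: 170000 × cos(45.1°) = 170000 × 0.7059 = 120000 km².
Ratio = 48650 / 120000 ≈ 0.405.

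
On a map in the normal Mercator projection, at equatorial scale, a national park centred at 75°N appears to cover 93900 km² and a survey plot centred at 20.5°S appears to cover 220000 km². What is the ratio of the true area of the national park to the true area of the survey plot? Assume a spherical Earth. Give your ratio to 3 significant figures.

Mercator's areal exaggeration is sec²φ; hence true area = (apparent area) · cos²φ.
True area of national park: 93900 × cos²(75°) = 93900 × 0.06699 = 6290 km².
True area of survey plot: 220000 × cos²(20.5°) = 220000 × 0.8774 = 193000 km².
Ratio = 6290 / 193000 ≈ 0.0326.

0.0326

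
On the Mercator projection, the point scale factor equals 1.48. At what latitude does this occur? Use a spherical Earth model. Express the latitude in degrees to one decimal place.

47.5°

Mercator scale is k = sec φ = 1/cos φ.
1/cos φ = 1.48  ⇒  cos φ = 0.6757  ⇒  φ = arccos(0.6757) ≈ 47.5°.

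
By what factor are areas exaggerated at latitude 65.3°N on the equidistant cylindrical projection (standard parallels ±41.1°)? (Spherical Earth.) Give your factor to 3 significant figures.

In the equirectangular projection with standard parallel φ₀ = 41.1° (x = Rλ cos φ₀, y = Rφ), meridians are true-scale (h = 1) and the parallel scale is k = cos φ₀ / cos φ.
Areal scale = h·k = 1 × cos φ₀ / cos φ; at 65.3°, h = 1.000, k = 1.803, so h·k = 1.803.

1.80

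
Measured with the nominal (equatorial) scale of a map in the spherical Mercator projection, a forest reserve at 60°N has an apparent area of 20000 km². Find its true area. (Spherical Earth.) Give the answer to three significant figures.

Mercator is conformal, so the point scale is isotropic: h = k = sec φ = 1/cos φ.
Areal scale = k² = sec²φ = 1/cos²(60°) = 1/0.5000² = 4.000.
True area = apparent / (areal scale) = 20000 / 4.000 ≈ 5000 km².

5000 km²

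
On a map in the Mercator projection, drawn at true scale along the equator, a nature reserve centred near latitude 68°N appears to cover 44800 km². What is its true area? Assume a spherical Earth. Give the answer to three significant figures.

For Mercator, h = k = sec φ (a conformal cylindrical projection has a single point scale, 1/cos φ).
Areal scale = k² = sec²φ = 1/cos²(68°) = 1/0.3746² = 7.126.
True area = apparent / (areal scale) = 44800 / 7.126 ≈ 6290 km².

6290 km²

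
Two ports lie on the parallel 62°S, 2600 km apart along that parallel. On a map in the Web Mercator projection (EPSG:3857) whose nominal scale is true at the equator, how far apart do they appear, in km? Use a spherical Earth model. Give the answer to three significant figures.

5540 km

Mercator is conformal, so the point scale is isotropic: h = k = sec φ = 1/cos φ.
Along the parallel, k = sec 62° = 1/0.4695 = 2.130.
Map distance = 2600 × 2.130 ≈ 5540 km.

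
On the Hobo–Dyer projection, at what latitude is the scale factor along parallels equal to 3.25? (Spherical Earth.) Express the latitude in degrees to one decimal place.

The Hobo–Dyer projection is cylindrical equal-area with φ₀ = 37.5°. A cylindrical equal-area projection with standard parallel φ₀ has meridian scale h = cos φ / cos φ₀ and parallel scale k = cos φ₀ / cos φ (so areas are preserved, h·k = 1).
k = cos φ₀ / cos φ = 3.25  ⇒  cos φ = cos 37.5° / 3.25 = 0.2441.
φ = arccos(0.2441) ≈ 75.9°.

75.9°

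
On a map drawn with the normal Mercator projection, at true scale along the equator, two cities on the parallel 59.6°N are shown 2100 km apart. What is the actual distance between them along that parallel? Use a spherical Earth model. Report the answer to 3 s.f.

Mercator is conformal, so the point scale is isotropic: h = k = sec φ = 1/cos φ.
Along the parallel at 59.6°, map distances are exaggerated by k = sec 59.6° = 1.976.
True distance = 2100 / 1.976 = 2100 × cos 59.6° ≈ 1060 km.

1060 km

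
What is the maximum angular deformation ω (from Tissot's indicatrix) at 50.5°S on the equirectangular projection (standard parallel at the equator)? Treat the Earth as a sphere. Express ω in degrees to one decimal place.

25.7°

For the equirectangular projection with φ₀ = 0 (plate carrée), h = 1 along meridians and k = sec φ along parallels.
At 50.5°: h = 1.000, k = 1.572; principal scales a = 1.572, b = 1.000.
sin(ω/2) = (a − b)/(a + b) = 0.5721/2.572 = 0.2224, so ω = 2 arcsin(0.2224) ≈ 25.7°.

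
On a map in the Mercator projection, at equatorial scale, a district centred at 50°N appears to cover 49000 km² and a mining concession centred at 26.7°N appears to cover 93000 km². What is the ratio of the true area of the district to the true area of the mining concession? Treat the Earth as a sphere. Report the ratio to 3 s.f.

0.273

Since Mercator area scale is 1/cos²φ, the true area equals the apparent area multiplied by cos²φ.
True area of district: 49000 × cos²(50°) = 49000 × 0.4132 = 20250 km².
True area of mining concession: 93000 × cos²(26.7°) = 93000 × 0.7981 = 74220 km².
Ratio = 20250 / 74220 ≈ 0.273.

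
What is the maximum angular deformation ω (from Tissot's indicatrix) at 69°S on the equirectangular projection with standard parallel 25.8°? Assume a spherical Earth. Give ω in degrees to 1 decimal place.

With standard parallel φ₀ = 25.8°, the equirectangular projection gives x = Rλ cos φ₀, y = Rφ, so h = 1 and k = cos 25.8° / cos φ.
At 69°: h = 1.000, k = 2.512; principal scales a = 2.512, b = 1.000.
sin(ω/2) = (a − b)/(a + b) = 1.512/3.512 = 0.4306, so ω = 2 arcsin(0.4306) ≈ 51.0°.

51.0°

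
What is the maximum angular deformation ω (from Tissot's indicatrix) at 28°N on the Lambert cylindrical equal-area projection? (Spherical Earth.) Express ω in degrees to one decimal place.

14.2°

The Lambert cylindrical equal-area projection is the cylindrical equal-area projection with its standard parallel at the equator (φ₀ = 0). Cylindrical equal-area (φ₀ = 0°): h = cos φ / cos 0° along meridians, k = cos 0° / cos φ along parallels; h·k = 1.
At 28°: h = 0.8829, k = 1.133; principal scales a = 1.133, b = 0.8829.
sin(ω/2) = (a − b)/(a + b) = 0.2496/2.016 = 0.1239, so ω = 2 arcsin(0.1239) ≈ 14.2°.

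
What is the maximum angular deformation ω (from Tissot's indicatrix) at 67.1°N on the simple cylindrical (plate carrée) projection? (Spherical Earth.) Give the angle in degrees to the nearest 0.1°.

52.2°

In the plate carrée (x = Rλ, y = Rφ), meridians are true-scale (h = 1) and parallels are stretched by k = sec φ.
At 67.1°: h = 1.000, k = 2.570; principal scales a = 2.570, b = 1.000.
sin(ω/2) = (a − b)/(a + b) = 1.570/3.570 = 0.4398, so ω = 2 arcsin(0.4398) ≈ 52.2°.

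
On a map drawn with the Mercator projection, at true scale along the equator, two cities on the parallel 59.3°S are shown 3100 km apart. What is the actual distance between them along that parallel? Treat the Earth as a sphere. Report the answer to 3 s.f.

1580 km

For Mercator, h = k = sec φ (a conformal cylindrical projection has a single point scale, 1/cos φ).
Along the parallel at 59.3°, map distances are exaggerated by k = sec 59.3° = 1.959.
True distance = 3100 / 1.959 = 3100 × cos 59.3° ≈ 1580 km.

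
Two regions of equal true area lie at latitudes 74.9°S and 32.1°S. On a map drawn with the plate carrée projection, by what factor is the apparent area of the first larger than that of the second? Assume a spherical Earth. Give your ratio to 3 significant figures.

3.25

For the equirectangular projection with φ₀ = 0 (plate carrée), h = 1 along meridians and k = sec φ along parallels.
Areal scale at 74.9°: h·k = 1.000 × 3.839 = 3.839.
Areal scale at 32.1°: h·k = 1.000 × 1.180 = 1.180.
Ratio = 3.839/1.180 ≈ 3.25.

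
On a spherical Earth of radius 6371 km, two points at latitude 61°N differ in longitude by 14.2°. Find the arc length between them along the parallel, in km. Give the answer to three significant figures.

Arc length along a parallel = R cos φ · Δλ (with Δλ in radians).
= 6371 × cos 61° × (14.2° × π/180) = 6371 × 0.4848 × 0.2478 ≈ 765 km.

765 km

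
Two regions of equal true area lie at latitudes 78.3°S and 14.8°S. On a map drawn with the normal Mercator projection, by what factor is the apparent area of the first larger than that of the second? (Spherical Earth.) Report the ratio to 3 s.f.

22.7

Mercator areal scale is sec²φ.
At 78.3°: sec²(78.3°) = 1/0.2028² = 24.32.
At 14.8°: sec²(14.8°) = 1/0.9668² = 1.070.
Ratio = 24.32/1.070 = cos²(14.8°)/cos²(78.3°) ≈ 22.7.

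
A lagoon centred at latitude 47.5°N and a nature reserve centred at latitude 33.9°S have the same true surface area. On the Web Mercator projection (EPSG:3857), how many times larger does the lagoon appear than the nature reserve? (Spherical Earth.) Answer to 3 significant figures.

On Mercator, area is exaggerated by sec²φ = 1/cos²φ.
At 47.5°: sec²(47.5°) = 1/0.6756² = 2.191.
At 33.9°: sec²(33.9°) = 1/0.8300² = 1.452.
Ratio = 2.191/1.452 = cos²(33.9°)/cos²(47.5°) ≈ 1.51.

1.51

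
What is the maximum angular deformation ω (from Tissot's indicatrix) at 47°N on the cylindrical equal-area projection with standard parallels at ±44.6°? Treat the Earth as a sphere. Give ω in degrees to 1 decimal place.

A cylindrical equal-area projection with standard parallel φ₀ has meridian scale h = cos φ / cos φ₀ and parallel scale k = cos φ₀ / cos φ (so areas are preserved, h·k = 1).
At 47°: h = 0.9578, k = 1.044; principal scales a = 1.044, b = 0.9578.
sin(ω/2) = (a − b)/(a + b) = 0.08620/2.002 = 0.04306, so ω = 2 arcsin(0.04306) ≈ 4.9°.

4.9°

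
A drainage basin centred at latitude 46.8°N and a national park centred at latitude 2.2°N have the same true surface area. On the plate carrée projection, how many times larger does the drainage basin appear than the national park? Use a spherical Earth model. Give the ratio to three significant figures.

1.46

In the plate carrée (x = Rλ, y = Rφ), meridians are true-scale (h = 1) and parallels are stretched by k = sec φ.
Areal scale at 46.8°: h·k = 1.000 × 1.461 = 1.461.
Areal scale at 2.2°: h·k = 1.000 × 1.001 = 1.001.
Ratio = 1.461/1.001 ≈ 1.46.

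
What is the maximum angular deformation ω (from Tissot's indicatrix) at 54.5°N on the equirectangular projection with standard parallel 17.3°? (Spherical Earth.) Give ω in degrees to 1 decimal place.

In the equirectangular projection with standard parallel φ₀ = 17.3° (x = Rλ cos φ₀, y = Rφ), meridians are true-scale (h = 1) and the parallel scale is k = cos φ₀ / cos φ.
At 54.5°: h = 1.000, k = 1.644; principal scales a = 1.644, b = 1.000.
sin(ω/2) = (a − b)/(a + b) = 0.6441/2.644 = 0.2436, so ω = 2 arcsin(0.2436) ≈ 28.2°.

28.2°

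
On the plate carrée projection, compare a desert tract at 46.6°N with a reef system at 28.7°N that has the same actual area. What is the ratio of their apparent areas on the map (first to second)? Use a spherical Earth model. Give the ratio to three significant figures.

In the plate carrée (x = Rλ, y = Rφ), meridians are true-scale (h = 1) and parallels are stretched by k = sec φ.
Areal scale at 46.6°: h·k = 1.000 × 1.455 = 1.455.
Areal scale at 28.7°: h·k = 1.000 × 1.140 = 1.140.
Ratio = 1.455/1.140 ≈ 1.28.

1.28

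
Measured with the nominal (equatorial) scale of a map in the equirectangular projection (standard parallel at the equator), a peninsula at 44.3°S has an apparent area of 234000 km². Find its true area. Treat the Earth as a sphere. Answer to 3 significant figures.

Plate carrée maps x = Rλ, y = Rφ. The meridian scale is h = 1 and the parallel scale is k = 1/cos φ = sec φ.
Areal scale = h·k = 1 × sec φ; at 44.3°, h = 1.000, k = 1.397, so h·k = 1.397.
True area = apparent / (areal scale) = 234000 / 1.397 ≈ 167000 km².

167000 km²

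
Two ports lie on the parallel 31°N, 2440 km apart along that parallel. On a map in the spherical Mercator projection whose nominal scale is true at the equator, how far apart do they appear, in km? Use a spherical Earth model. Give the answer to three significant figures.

2850 km

Mercator is conformal, so the point scale is isotropic: h = k = sec φ = 1/cos φ.
Along the parallel, k = sec 31° = 1/0.8572 = 1.167.
Map distance = 2440 × 1.167 ≈ 2850 km.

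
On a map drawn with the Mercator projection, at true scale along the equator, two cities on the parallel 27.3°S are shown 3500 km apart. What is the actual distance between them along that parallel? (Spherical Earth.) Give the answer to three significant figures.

3110 km

The Mercator projection is conformal; its linear scale factor is the same in every direction and equals sec φ = 1/cos φ.
Along the parallel at 27.3°, map distances are exaggerated by k = sec 27.3° = 1.125.
True distance = 3500 / 1.125 = 3500 × cos 27.3° ≈ 3110 km.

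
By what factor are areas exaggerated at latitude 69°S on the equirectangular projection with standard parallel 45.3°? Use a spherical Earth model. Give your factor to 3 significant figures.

With standard parallel φ₀ = 45.3°, the equirectangular projection gives x = Rλ cos φ₀, y = Rφ, so h = 1 and k = cos 45.3° / cos φ.
Areal scale = h·k = 1 × cos φ₀ / cos φ; at 69°, h = 1.000, k = 1.963, so h·k = 1.963.

1.96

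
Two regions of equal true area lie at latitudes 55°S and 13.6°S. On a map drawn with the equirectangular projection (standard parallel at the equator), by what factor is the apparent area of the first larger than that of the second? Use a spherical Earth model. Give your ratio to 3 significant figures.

For the equirectangular projection with φ₀ = 0 (plate carrée), h = 1 along meridians and k = sec φ along parallels.
Areal scale at 55°: h·k = 1.000 × 1.743 = 1.743.
Areal scale at 13.6°: h·k = 1.000 × 1.029 = 1.029.
Ratio = 1.743/1.029 ≈ 1.69.

1.69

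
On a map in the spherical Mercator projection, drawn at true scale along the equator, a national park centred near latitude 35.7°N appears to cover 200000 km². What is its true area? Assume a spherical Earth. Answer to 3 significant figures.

For Mercator, h = k = sec φ (a conformal cylindrical projection has a single point scale, 1/cos φ).
Areal scale = k² = sec²φ = 1/cos²(35.7°) = 1/0.8121² = 1.516.
True area = apparent / (areal scale) = 200000 / 1.516 ≈ 132000 km².

132000 km²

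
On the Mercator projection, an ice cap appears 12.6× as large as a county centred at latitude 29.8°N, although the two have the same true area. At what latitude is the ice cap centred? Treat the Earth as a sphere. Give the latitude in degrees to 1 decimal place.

75.8°

For equal true areas on Mercator, apparent areas scale as sec²φ, so the ratio is cos²φ₂ / cos²φ₁.
cos²φ₂ / cos²φ₁ = 12.6  ⇒  cos φ₁ = cos 29.8° / √12.6 = 0.8678/3.550 = 0.2445.
φ₁ = arccos(0.2445) ≈ 75.8°.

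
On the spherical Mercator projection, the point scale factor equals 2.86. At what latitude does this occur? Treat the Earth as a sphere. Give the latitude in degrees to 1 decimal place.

Mercator scale is k = sec φ = 1/cos φ.
1/cos φ = 2.86  ⇒  cos φ = 0.3497  ⇒  φ = arccos(0.3497) ≈ 69.5°.

69.5°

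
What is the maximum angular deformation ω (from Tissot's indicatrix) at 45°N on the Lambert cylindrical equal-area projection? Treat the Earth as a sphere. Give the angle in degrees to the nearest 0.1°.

The Lambert cylindrical equal-area projection is the cylindrical equal-area projection with its standard parallel at the equator (φ₀ = 0). For cylindrical equal-area with standard parallel φ₀, h = cos φ / cos φ₀ and k = cos φ₀ / cos φ, so h·k = 1.
At 45°: h = 0.7071, k = 1.414; principal scales a = 1.414, b = 0.7071.
sin(ω/2) = (a − b)/(a + b) = 0.7071/2.121 = 0.3333, so ω = 2 arcsin(0.3333) ≈ 38.9°.

38.9°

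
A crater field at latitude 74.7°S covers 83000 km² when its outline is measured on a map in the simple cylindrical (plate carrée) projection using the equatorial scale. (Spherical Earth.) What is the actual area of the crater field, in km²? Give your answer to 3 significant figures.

For the equirectangular projection with φ₀ = 0 (plate carrée), h = 1 along meridians and k = sec φ along parallels.
Areal scale = h·k = 1 × sec φ; at 74.7°, h = 1.000, k = 3.790, so h·k = 3.790.
True area = apparent / (areal scale) = 83000 / 3.790 ≈ 21900 km².

21900 km²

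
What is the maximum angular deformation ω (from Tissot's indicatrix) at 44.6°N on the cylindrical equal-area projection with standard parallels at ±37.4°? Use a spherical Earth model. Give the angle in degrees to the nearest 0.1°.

12.5°

For cylindrical equal-area with standard parallel φ₀, h = cos φ / cos φ₀ and k = cos φ₀ / cos φ, so h·k = 1.
At 44.6°: h = 0.8963, k = 1.116; principal scales a = 1.116, b = 0.8963.
sin(ω/2) = (a − b)/(a + b) = 0.2194/2.012 = 0.1091, so ω = 2 arcsin(0.1091) ≈ 12.5°.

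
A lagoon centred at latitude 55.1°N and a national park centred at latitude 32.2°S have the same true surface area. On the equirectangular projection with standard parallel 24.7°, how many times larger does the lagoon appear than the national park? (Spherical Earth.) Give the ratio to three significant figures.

In the equirectangular projection with standard parallel φ₀ = 24.7° (x = Rλ cos φ₀, y = Rφ), meridians are true-scale (h = 1) and the parallel scale is k = cos φ₀ / cos φ.
Areal scale at 55.1°: h·k = 1.000 × 1.588 = 1.588.
Areal scale at 32.2°: h·k = 1.000 × 1.074 = 1.074.
Ratio = 1.588/1.074 ≈ 1.48.

1.48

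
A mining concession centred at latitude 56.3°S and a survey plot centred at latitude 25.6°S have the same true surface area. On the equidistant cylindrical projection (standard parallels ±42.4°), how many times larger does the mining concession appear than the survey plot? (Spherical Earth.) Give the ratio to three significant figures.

1.63

The equidistant cylindrical projection with φ₀ = 42.4° has h = 1 (meridians true) and k = cos φ₀ / cos φ along parallels.
Areal scale at 56.3°: h·k = 1.000 × 1.331 = 1.331.
Areal scale at 25.6°: h·k = 1.000 × 0.8188 = 0.8188.
Ratio = 1.331/0.8188 ≈ 1.63.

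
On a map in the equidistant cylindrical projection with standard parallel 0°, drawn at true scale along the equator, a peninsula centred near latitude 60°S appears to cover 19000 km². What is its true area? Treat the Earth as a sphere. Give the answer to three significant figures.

Plate carrée maps x = Rλ, y = Rφ. The meridian scale is h = 1 and the parallel scale is k = 1/cos φ = sec φ.
Areal scale = h·k = 1 × sec φ; at 60°, h = 1.000, k = 2.000, so h·k = 2.000.
True area = apparent / (areal scale) = 19000 / 2.000 ≈ 9500 km².

9500 km²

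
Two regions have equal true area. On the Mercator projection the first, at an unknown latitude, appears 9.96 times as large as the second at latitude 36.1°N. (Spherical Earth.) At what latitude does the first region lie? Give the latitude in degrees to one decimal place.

For equal true areas on Mercator, apparent areas scale as sec²φ, so the ratio is cos²φ₂ / cos²φ₁.
cos²φ₂ / cos²φ₁ = 9.96  ⇒  cos φ₁ = cos 36.1° / √9.96 = 0.8080/3.156 = 0.2560.
φ₁ = arccos(0.2560) ≈ 75.2°.

75.2°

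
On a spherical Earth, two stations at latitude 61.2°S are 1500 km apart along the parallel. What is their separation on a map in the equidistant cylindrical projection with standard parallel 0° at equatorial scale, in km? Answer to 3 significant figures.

3110 km

Plate carrée maps x = Rλ, y = Rφ. The meridian scale is h = 1 and the parallel scale is k = 1/cos φ = sec φ.
Along the parallel, k = sec 61.2° = 1/0.4818 = 2.076.
Map distance = 1500 × 2.076 ≈ 3110 km.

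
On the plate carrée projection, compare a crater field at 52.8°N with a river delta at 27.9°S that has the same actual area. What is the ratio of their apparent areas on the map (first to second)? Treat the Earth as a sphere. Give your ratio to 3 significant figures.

Plate carrée maps x = Rλ, y = Rφ. The meridian scale is h = 1 and the parallel scale is k = 1/cos φ = sec φ.
Areal scale at 52.8°: h·k = 1.000 × 1.654 = 1.654.
Areal scale at 27.9°: h·k = 1.000 × 1.132 = 1.132.
Ratio = 1.654/1.132 ≈ 1.46.

1.46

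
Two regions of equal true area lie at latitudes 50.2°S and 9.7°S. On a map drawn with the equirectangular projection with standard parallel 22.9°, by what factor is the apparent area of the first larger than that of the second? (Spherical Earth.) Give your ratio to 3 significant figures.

1.54

With standard parallel φ₀ = 22.9°, the equirectangular projection gives x = Rλ cos φ₀, y = Rφ, so h = 1 and k = cos 22.9° / cos φ.
Areal scale at 50.2°: h·k = 1.000 × 1.439 = 1.439.
Areal scale at 9.7°: h·k = 1.000 × 0.9345 = 0.9345.
Ratio = 1.439/0.9345 ≈ 1.54.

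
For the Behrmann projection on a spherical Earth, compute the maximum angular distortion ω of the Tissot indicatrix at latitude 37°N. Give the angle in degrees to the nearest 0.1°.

9.3°

Behrmann is a cylindrical equal-area projection with standard parallels at ±30°. Cylindrical equal-area (φ₀ = 30°): h = cos φ / cos 30° along meridians, k = cos 30° / cos φ along parallels; h·k = 1.
At 37°: h = 0.9222, k = 1.084; principal scales a = 1.084, b = 0.9222.
sin(ω/2) = (a − b)/(a + b) = 0.1622/2.007 = 0.08083, so ω = 2 arcsin(0.08083) ≈ 9.3°.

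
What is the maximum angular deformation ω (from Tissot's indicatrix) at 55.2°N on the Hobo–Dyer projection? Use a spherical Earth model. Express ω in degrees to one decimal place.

37.1°

Hobo–Dyer is a cylindrical equal-area projection with standard parallels at ±37.5°. A cylindrical equal-area projection with standard parallel φ₀ has meridian scale h = cos φ / cos φ₀ and parallel scale k = cos φ₀ / cos φ (so areas are preserved, h·k = 1).
At 55.2°: h = 0.7194, k = 1.390; principal scales a = 1.390, b = 0.7194.
sin(ω/2) = (a − b)/(a + b) = 0.6707/2.109 = 0.3180, so ω = 2 arcsin(0.3180) ≈ 37.1°.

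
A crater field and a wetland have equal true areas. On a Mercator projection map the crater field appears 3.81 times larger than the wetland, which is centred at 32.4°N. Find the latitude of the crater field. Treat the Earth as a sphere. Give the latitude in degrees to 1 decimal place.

Mercator areal scale is sec²φ, so apparent-area ratio = sec²φ₁ / sec²φ₂ = cos²φ₂ / cos²φ₁.
cos²φ₂ / cos²φ₁ = 3.81  ⇒  cos φ₁ = cos 32.4° / √3.81 = 0.8443/1.952 = 0.4326.
φ₁ = arccos(0.4326) ≈ 64.4°.

64.4°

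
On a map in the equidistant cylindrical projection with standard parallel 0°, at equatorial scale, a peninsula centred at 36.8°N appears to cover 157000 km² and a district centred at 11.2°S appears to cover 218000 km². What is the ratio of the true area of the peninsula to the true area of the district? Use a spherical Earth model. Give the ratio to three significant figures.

0.588

On the plate carrée, areal scale = h·k = 1 × sec φ, so true area = apparent × cos φ.
True area of peninsula: 157000 × cos(36.8°) = 157000 × 0.8007 = 125700 km².
True area of district: 218000 × cos(11.2°) = 218000 × 0.9810 = 213800 km².
Ratio = 125700 / 213800 ≈ 0.588.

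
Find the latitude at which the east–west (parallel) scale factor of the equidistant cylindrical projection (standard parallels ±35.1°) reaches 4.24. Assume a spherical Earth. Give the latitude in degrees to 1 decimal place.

The equidistant cylindrical projection with φ₀ = 35.1° has h = 1 (meridians true) and k = cos φ₀ / cos φ along parallels.
k = cos φ₀ / cos φ = 4.24  ⇒  cos φ = cos 35.1° / 4.24 = 0.1930.
φ = arccos(0.1930) ≈ 78.9°.

78.9°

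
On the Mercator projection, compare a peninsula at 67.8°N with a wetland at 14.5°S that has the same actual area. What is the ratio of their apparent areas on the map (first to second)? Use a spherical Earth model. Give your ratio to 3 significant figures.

On Mercator, area is exaggerated by sec²φ = 1/cos²φ.
At 67.8°: sec²(67.8°) = 1/0.3778² = 7.005.
At 14.5°: sec²(14.5°) = 1/0.9681² = 1.067.
Ratio = 7.005/1.067 = cos²(14.5°)/cos²(67.8°) ≈ 6.57.

6.57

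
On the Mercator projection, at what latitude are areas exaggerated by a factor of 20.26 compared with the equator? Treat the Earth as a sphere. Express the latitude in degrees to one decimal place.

Mercator areal scale is sec²φ.
sec²φ = 20.26  ⇒  cos²φ = 0.04936  ⇒  cos φ = 0.2222.
φ = arccos(0.2222) ≈ 77.2°.

77.2°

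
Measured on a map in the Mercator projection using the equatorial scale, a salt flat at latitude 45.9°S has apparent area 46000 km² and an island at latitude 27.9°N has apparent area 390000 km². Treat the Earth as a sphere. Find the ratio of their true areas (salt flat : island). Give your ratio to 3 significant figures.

Since Mercator area scale is 1/cos²φ, the true area equals the apparent area multiplied by cos²φ.
True area of salt flat: 46000 × cos²(45.9°) = 46000 × 0.4843 = 22280 km².
True area of island: 390000 × cos²(27.9°) = 390000 × 0.7810 = 304600 km².
Ratio = 22280 / 304600 ≈ 0.0731.

0.0731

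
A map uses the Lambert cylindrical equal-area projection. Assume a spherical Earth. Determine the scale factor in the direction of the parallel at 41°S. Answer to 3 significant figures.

The Lambert cylindrical equal-area projection is the cylindrical equal-area projection with its standard parallel at the equator (φ₀ = 0). Cylindrical equal-area (φ₀ = 0°): h = cos φ / cos 0° along meridians, k = cos 0° / cos φ along parallels; h·k = 1.
k = cos 0° / cos 41° = 1.000/0.7547 = 1.325.

1.33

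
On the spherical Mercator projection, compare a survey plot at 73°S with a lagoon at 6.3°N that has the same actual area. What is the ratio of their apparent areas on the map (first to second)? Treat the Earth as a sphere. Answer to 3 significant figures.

11.6

Mercator areal scale is sec²φ.
At 73°: sec²(73°) = 1/0.2924² = 11.70.
At 6.3°: sec²(6.3°) = 1/0.9940² = 1.012.
Ratio = 11.70/1.012 = cos²(6.3°)/cos²(73°) ≈ 11.6.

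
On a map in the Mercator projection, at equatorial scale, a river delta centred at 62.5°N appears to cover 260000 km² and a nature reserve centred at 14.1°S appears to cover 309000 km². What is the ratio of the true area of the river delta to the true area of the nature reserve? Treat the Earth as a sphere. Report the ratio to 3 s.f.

0.191

Mercator's areal exaggeration is sec²φ; hence true area = (apparent area) · cos²φ.
True area of river delta: 260000 × cos²(62.5°) = 260000 × 0.2132 = 55440 km².
True area of nature reserve: 309000 × cos²(14.1°) = 309000 × 0.9407 = 290700 km².
Ratio = 55440 / 290700 ≈ 0.191.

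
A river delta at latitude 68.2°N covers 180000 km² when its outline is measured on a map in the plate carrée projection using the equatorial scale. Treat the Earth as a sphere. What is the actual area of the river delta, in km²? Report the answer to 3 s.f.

66800 km²

For the equirectangular projection with φ₀ = 0 (plate carrée), h = 1 along meridians and k = sec φ along parallels.
Areal scale = h·k = 1 × sec φ; at 68.2°, h = 1.000, k = 2.693, so h·k = 2.693.
True area = apparent / (areal scale) = 180000 / 2.693 ≈ 66800 km².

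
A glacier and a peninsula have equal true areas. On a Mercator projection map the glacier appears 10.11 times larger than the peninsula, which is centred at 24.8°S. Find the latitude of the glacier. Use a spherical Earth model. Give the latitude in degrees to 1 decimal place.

73.4°

On Mercator, (apparent₁)/(apparent₂) = sec²φ₁ / sec²φ₂ when true areas are equal.
cos²φ₂ / cos²φ₁ = 10.11  ⇒  cos φ₁ = cos 24.8° / √10.11 = 0.9078/3.180 = 0.2855.
φ₁ = arccos(0.2855) ≈ 73.4°.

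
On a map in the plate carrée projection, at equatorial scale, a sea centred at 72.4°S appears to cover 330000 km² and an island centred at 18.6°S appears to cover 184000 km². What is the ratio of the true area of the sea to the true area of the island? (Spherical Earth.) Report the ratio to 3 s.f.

0.572

On the plate carrée, areal scale = h·k = 1 × sec φ, so true area = apparent × cos φ.
True area of sea: 330000 × cos(72.4°) = 330000 × 0.3024 = 99780 km².
True area of island: 184000 × cos(18.6°) = 184000 × 0.9478 = 174400 km².
Ratio = 99780 / 174400 ≈ 0.572.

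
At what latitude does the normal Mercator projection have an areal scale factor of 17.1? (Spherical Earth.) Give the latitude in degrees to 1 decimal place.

Mercator areal scale is sec²φ.
sec²φ = 17.1  ⇒  cos²φ = 0.05848  ⇒  cos φ = 0.2418.
φ = arccos(0.2418) ≈ 76.0°.

76.0°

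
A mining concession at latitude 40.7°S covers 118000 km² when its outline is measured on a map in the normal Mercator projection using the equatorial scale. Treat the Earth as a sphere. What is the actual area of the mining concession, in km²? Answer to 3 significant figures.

For Mercator, h = k = sec φ (a conformal cylindrical projection has a single point scale, 1/cos φ).
Areal scale = k² = sec²φ = 1/cos²(40.7°) = 1/0.7581² = 1.740.
True area = apparent / (areal scale) = 118000 / 1.740 ≈ 67800 km².

67800 km²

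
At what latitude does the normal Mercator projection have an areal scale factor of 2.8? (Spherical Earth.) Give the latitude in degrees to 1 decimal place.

53.3°

Mercator areal scale is sec²φ.
sec²φ = 2.8  ⇒  cos²φ = 0.3571  ⇒  cos φ = 0.5976.
φ = arccos(0.5976) ≈ 53.3°.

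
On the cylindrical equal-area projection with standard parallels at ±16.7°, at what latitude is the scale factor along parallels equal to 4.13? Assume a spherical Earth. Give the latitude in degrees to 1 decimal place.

76.6°

For cylindrical equal-area with standard parallel φ₀, h = cos φ / cos φ₀ and k = cos φ₀ / cos φ, so h·k = 1.
k = cos φ₀ / cos φ = 4.13  ⇒  cos φ = cos 16.7° / 4.13 = 0.2319.
φ = arccos(0.2319) ≈ 76.6°.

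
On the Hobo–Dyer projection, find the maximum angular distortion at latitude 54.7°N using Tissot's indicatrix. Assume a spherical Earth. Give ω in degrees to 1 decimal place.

35.7°

The Hobo–Dyer projection is cylindrical equal-area with φ₀ = 37.5°. Cylindrical equal-area (φ₀ = 37.5°): h = cos φ / cos 37.5° along meridians, k = cos 37.5° / cos φ along parallels; h·k = 1.
At 54.7°: h = 0.7284, k = 1.373; principal scales a = 1.373, b = 0.7284.
sin(ω/2) = (a − b)/(a + b) = 0.6445/2.101 = 0.3067, so ω = 2 arcsin(0.3067) ≈ 35.7°.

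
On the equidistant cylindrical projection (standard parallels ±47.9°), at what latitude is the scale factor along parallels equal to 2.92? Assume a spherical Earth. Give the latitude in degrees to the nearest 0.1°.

76.7°

The equidistant cylindrical projection with φ₀ = 47.9° has h = 1 (meridians true) and k = cos φ₀ / cos φ along parallels.
k = cos φ₀ / cos φ = 2.92  ⇒  cos φ = cos 47.9° / 2.92 = 0.2296.
φ = arccos(0.2296) ≈ 76.7°.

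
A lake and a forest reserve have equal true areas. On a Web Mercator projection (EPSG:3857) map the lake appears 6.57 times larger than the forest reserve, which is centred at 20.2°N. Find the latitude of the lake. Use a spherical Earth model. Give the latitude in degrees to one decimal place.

68.5°

On Mercator, (apparent₁)/(apparent₂) = sec²φ₁ / sec²φ₂ when true areas are equal.
cos²φ₂ / cos²φ₁ = 6.57  ⇒  cos φ₁ = cos 20.2° / √6.57 = 0.9385/2.563 = 0.3661.
φ₁ = arccos(0.3661) ≈ 68.5°.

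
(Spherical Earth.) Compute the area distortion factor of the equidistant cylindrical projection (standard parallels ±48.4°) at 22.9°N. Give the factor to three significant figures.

0.721

In the equirectangular projection with standard parallel φ₀ = 48.4° (x = Rλ cos φ₀, y = Rφ), meridians are true-scale (h = 1) and the parallel scale is k = cos φ₀ / cos φ.
Areal scale = h·k = 1 × cos φ₀ / cos φ; at 22.9°, h = 1.000, k = 0.7207, so h·k = 0.7207.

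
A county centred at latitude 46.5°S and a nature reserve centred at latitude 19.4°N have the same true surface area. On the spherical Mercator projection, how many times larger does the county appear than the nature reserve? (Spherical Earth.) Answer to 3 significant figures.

On Mercator, area is exaggerated by sec²φ = 1/cos²φ.
At 46.5°: sec²(46.5°) = 1/0.6884² = 2.110.
At 19.4°: sec²(19.4°) = 1/0.9432² = 1.124.
Ratio = 2.110/1.124 = cos²(19.4°)/cos²(46.5°) ≈ 1.88.

1.88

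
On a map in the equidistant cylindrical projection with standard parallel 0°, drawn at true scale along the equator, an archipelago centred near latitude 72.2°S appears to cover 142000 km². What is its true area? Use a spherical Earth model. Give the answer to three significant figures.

In the plate carrée (x = Rλ, y = Rφ), meridians are true-scale (h = 1) and parallels are stretched by k = sec φ.
Areal scale = h·k = 1 × sec φ; at 72.2°, h = 1.000, k = 3.271, so h·k = 3.271.
True area = apparent / (areal scale) = 142000 / 3.271 ≈ 43400 km².

43400 km²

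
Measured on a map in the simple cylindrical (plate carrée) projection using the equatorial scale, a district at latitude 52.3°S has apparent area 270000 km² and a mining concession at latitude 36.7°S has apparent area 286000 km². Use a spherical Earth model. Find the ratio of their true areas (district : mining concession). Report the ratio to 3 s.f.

0.720

On the plate carrée, areal scale = h·k = 1 × sec φ, so true area = apparent × cos φ.
True area of district: 270000 × cos(52.3°) = 270000 × 0.6115 = 165100 km².
True area of mining concession: 286000 × cos(36.7°) = 286000 × 0.8018 = 229300 km².
Ratio = 165100 / 229300 ≈ 0.720.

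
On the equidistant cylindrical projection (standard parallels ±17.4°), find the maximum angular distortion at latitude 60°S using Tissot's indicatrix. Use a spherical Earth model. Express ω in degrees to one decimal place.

36.4°

With standard parallel φ₀ = 17.4°, the equirectangular projection gives x = Rλ cos φ₀, y = Rφ, so h = 1 and k = cos 17.4° / cos φ.
At 60°: h = 1.000, k = 1.908; principal scales a = 1.908, b = 1.000.
sin(ω/2) = (a − b)/(a + b) = 0.9085/2.908 = 0.3124, so ω = 2 arcsin(0.3124) ≈ 36.4°.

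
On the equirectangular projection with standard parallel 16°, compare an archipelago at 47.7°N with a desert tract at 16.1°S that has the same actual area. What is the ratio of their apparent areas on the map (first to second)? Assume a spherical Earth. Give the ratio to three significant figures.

In the equirectangular projection with standard parallel φ₀ = 16° (x = Rλ cos φ₀, y = Rφ), meridians are true-scale (h = 1) and the parallel scale is k = cos φ₀ / cos φ.
Areal scale at 47.7°: h·k = 1.000 × 1.428 = 1.428.
Areal scale at 16.1°: h·k = 1.000 × 1.001 = 1.001.
Ratio = 1.428/1.001 ≈ 1.43.

1.43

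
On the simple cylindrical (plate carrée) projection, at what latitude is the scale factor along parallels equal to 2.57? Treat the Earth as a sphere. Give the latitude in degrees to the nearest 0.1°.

67.1°

Plate carrée: h = 1, k = sec φ along parallels.
sec φ = 2.57  ⇒  cos φ = 0.3891  ⇒  φ ≈ 67.1°.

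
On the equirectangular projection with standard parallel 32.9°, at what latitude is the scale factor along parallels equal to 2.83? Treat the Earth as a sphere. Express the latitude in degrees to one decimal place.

In the equirectangular projection with standard parallel φ₀ = 32.9° (x = Rλ cos φ₀, y = Rφ), meridians are true-scale (h = 1) and the parallel scale is k = cos φ₀ / cos φ.
k = cos φ₀ / cos φ = 2.83  ⇒  cos φ = cos 32.9° / 2.83 = 0.2967.
φ = arccos(0.2967) ≈ 72.7°.

72.7°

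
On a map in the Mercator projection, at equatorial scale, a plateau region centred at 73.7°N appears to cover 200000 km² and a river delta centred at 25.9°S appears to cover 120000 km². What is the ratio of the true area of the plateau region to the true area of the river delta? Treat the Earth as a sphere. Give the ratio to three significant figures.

On Mercator the areal scale is sec²φ, so true area = apparent × cos²φ.
True area of plateau region: 200000 × cos²(73.7°) = 200000 × 0.07877 = 15750 km².
True area of river delta: 120000 × cos²(25.9°) = 120000 × 0.8092 = 97100 km².
Ratio = 15750 / 97100 ≈ 0.162.

0.162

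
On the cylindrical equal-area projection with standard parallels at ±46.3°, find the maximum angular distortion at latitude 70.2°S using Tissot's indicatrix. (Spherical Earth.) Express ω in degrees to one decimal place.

75.5°

For cylindrical equal-area with standard parallel φ₀, h = cos φ / cos φ₀ and k = cos φ₀ / cos φ, so h·k = 1.
At 70.2°: h = 0.4903, k = 2.040; principal scales a = 2.040, b = 0.4903.
sin(ω/2) = (a − b)/(a + b) = 1.549/2.530 = 0.6124, so ω = 2 arcsin(0.6124) ≈ 75.5°.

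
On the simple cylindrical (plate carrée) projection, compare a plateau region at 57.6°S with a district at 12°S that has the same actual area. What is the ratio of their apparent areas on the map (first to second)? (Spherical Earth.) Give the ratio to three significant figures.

1.83

Plate carrée maps x = Rλ, y = Rφ. The meridian scale is h = 1 and the parallel scale is k = 1/cos φ = sec φ.
Areal scale at 57.6°: h·k = 1.000 × 1.866 = 1.866.
Areal scale at 12°: h·k = 1.000 × 1.022 = 1.022.
Ratio = 1.866/1.022 ≈ 1.83.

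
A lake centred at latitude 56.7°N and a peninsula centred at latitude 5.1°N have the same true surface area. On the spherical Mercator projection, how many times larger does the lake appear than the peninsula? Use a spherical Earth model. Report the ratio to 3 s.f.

3.29

Mercator is conformal with k = sec φ, so areal scale = k² = sec²φ.
At 56.7°: sec²(56.7°) = 1/0.5490² = 3.318.
At 5.1°: sec²(5.1°) = 1/0.9960² = 1.008.
Ratio = 3.318/1.008 = cos²(5.1°)/cos²(56.7°) ≈ 3.29.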